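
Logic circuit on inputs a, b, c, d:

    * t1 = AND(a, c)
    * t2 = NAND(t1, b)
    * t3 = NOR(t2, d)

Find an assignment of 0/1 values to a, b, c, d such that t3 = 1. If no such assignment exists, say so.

a=1 b=1 c=1 d=0

Check with a=1 b=1 c=1 d=0:
t1 = AND(a, c) = AND(1, 1) = 1
t2 = NAND(t1, b) = NAND(1, 1) = 0
t3 = NOR(t2, d) = NOR(0, 0) = 1
So t3 = 1 as required.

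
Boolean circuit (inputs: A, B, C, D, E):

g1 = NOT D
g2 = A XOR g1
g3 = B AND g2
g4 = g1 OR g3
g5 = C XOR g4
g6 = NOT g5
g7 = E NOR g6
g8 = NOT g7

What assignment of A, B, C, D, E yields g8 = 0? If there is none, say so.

A=1 B=1 C=0 D=0 E=0

g8 = NOT g7 must be 0, so g7 = 1.
Check with A=1 B=1 C=0 D=0 E=0:
g1 = NOT D = NOT 0 = 1
g2 = A XOR g1 = 1 XOR 1 = 0
g3 = B AND g2 = 1 AND 0 = 0
g4 = g1 OR g3 = 1 OR 0 = 1
g5 = C XOR g4 = 0 XOR 1 = 1
g6 = NOT g5 = NOT 1 = 0
g7 = E NOR g6 = 0 NOR 0 = 1
g8 = NOT g7 = NOT 1 = 0
So g8 = 0 as required.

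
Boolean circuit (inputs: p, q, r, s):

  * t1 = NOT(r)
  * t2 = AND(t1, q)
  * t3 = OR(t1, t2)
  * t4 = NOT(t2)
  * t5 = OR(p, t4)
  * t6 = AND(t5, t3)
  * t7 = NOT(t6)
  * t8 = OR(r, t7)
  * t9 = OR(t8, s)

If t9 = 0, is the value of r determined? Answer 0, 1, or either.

t9 = OR(t8, s) must be 0, so both t8 = 0 and s = 0.
t8 = OR(r, t7) must be 0, so both r = 0 and t7 = 0.
Every assignment with t9 = 0 has r = 0; there are 3 such assignment(s).
  p=0, q=0, r=0, s=0
  p=1, q=0, r=0, s=0
  p=1, q=1, r=0, s=0

0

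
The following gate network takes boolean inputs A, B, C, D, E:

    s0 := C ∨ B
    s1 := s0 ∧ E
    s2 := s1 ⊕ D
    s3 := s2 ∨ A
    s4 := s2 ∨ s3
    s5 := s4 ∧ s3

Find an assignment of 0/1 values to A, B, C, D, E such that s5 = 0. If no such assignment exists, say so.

A=0, B=0, C=0, D=0, E=0

s5 = s4 ∧ s3 must be 0, so at least one of s4, s3 is 0.
Check with A=0, B=0, C=0, D=0, E=0:
s0 = C ∨ B = 0 ∨ 0 = 0
s1 = s0 ∧ E = 0 ∧ 0 = 0
s2 = s1 ⊕ D = 0 ⊕ 0 = 0
s3 = s2 ∨ A = 0 ∨ 0 = 0
s4 = s2 ∨ s3 = 0 ∨ 0 = 0
s5 = s4 ∧ s3 = 0 ∧ 0 = 0
So s5 = 0 as required.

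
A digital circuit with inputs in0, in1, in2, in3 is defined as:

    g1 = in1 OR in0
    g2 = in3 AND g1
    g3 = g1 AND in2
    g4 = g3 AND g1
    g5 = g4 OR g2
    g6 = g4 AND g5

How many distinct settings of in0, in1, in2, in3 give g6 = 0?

g6 = g4 AND g5 must be 0, so at least one of g4, g5 is 0.
Enumerating the 16 input combinations, 10 give g6 = 0 and 6 give g6 = 1.

10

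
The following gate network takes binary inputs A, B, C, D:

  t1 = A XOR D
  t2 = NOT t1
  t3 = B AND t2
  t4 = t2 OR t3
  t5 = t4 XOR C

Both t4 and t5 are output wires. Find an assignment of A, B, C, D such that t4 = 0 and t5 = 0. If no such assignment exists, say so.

A=1, B=1, C=0, D=0

Check with A=1, B=1, C=0, D=0:
t1 = A XOR D = 1 XOR 0 = 1
t2 = NOT t1 = NOT 1 = 0
t3 = B AND t2 = 1 AND 0 = 0
t4 = t2 OR t3 = 0 OR 0 = 0
t5 = t4 XOR C = 0 XOR 0 = 0
So t4 = 0 and t5 = 0.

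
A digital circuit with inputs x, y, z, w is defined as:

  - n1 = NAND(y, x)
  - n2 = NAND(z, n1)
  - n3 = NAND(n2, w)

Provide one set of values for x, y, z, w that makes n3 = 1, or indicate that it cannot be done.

n3 = NAND(n2, w) must be 1, so at least one of n2, w is 0.
Check with x=0, y=1, z=1, w=1:
n1 = NAND(y, x) = NAND(1, 0) = 1
n2 = NAND(z, n1) = NAND(1, 1) = 0
n3 = NAND(n2, w) = NAND(0, 1) = 1
So n3 = 1 as required.

x=0, y=1, z=1, w=1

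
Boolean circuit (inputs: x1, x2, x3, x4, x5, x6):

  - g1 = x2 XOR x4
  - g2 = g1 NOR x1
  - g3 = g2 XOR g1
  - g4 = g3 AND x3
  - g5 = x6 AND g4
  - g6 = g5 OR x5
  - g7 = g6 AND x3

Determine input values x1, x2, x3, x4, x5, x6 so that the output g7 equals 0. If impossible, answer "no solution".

x1=0 x2=0 x3=0 x4=0 x5=1 x6=0

g7 = g6 AND x3 must be 0, so at least one of g6, x3 is 0.
Check with x1=0 x2=0 x3=0 x4=0 x5=1 x6=0:
g1 = x2 XOR x4 = 0 XOR 0 = 0
g2 = g1 NOR x1 = 0 NOR 0 = 1
g3 = g2 XOR g1 = 1 XOR 0 = 1
g4 = g3 AND x3 = 1 AND 0 = 0
g5 = x6 AND g4 = 0 AND 0 = 0
g6 = g5 OR x5 = 0 OR 1 = 1
g7 = g6 AND x3 = 1 AND 0 = 0
So g7 = 0 as required.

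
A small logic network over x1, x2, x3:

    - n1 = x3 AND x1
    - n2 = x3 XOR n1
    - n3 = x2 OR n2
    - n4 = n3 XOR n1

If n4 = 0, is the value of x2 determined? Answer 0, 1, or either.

Both values of x2 occur among assignments with n4 = 0:
  x2=0: x1=0, x2=0, x3=0
  x2=1: x1=1, x2=1, x3=1

either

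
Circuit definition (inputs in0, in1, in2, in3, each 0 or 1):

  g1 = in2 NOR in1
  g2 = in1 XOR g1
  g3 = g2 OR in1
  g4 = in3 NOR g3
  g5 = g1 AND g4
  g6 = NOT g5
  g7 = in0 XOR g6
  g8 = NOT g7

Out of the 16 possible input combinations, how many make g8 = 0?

8

g8 = NOT g7 must be 0, so g7 = 1.
Enumerating the 16 input combinations, 8 give g8 = 0 and 8 give g8 = 1.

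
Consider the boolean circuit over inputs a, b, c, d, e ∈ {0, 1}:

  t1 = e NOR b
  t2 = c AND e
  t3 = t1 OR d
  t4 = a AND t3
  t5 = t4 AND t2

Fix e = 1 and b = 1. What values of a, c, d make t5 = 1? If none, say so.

Check with e = 1 and b = 1 and a=1, c=1, d=1:
t1 = e NOR b = 1 NOR 1 = 0
t2 = c AND e = 1 AND 1 = 1
t3 = t1 OR d = 0 OR 1 = 1
t4 = a AND t3 = 1 AND 1 = 1
t5 = t4 AND t2 = 1 AND 1 = 1
So t5 = 1.

a=1, c=1, d=1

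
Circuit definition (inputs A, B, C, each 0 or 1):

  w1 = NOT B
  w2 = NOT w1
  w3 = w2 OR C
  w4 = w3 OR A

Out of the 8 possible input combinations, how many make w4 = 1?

w4 = w3 OR A must be 1, so at least one of w3, A is 1.
Enumerating the 8 input combinations, 7 give w4 = 1 and 1 give w4 = 0.

7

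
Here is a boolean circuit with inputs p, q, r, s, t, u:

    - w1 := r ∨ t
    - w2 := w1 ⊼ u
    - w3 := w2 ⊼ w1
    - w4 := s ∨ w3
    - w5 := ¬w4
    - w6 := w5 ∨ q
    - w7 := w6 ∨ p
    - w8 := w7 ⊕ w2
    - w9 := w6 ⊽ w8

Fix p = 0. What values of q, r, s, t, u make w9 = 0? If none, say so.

q=1 r=1 s=0 t=0 u=1

w9 = w6 ⊽ w8 must be 0, so at least one of w6, w8 is 1.
Check with p = 0 and q=1, r=1, s=0, t=0, u=1:
w1 = r ∨ t = 1 ∨ 0 = 1
w2 = w1 ⊼ u = 1 ⊼ 1 = 0
w3 = w2 ⊼ w1 = 0 ⊼ 1 = 1
w4 = s ∨ w3 = 0 ∨ 1 = 1
w5 = ¬w4 = ¬1 = 0
w6 = w5 ∨ q = 0 ∨ 1 = 1
w7 = w6 ∨ p = 1 ∨ 0 = 1
w8 = w7 ⊕ w2 = 1 ⊕ 0 = 1
w9 = w6 ⊽ w8 = 1 ⊽ 1 = 0
So w9 = 0.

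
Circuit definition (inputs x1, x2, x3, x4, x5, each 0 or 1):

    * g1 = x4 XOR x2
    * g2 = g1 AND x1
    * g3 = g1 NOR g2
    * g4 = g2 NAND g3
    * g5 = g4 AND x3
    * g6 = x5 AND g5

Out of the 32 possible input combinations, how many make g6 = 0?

g6 = x5 AND g5 must be 0, so at least one of x5, g5 is 0.
Enumerating the 32 input combinations, 24 give g6 = 0 and 8 give g6 = 1.

24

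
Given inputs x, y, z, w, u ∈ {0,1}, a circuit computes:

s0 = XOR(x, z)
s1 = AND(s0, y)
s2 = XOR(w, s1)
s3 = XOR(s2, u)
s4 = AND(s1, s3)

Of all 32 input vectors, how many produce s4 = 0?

28

s4 = AND(s1, s3) must be 0, so at least one of s1, s3 is 0.
Enumerating the 32 input combinations, 28 give s4 = 0 and 4 give s4 = 1.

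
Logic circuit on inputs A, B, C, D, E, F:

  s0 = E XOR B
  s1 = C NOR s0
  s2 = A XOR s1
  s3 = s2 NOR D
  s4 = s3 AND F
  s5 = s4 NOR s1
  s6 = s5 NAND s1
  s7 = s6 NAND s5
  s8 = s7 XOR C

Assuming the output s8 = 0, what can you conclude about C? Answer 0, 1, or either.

Both values of C occur among assignments with s8 = 0:
  C=0: A=0, B=0, C=0, D=0, E=1, F=0
  C=1: A=0, B=0, C=1, D=0, E=0, F=1

either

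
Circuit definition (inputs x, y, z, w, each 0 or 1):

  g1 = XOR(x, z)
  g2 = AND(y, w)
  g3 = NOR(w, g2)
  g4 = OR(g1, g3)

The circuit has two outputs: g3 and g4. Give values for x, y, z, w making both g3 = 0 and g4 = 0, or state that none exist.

x=1, y=1, z=1, w=1

Check with x=1, y=1, z=1, w=1:
g1 = XOR(x, z) = XOR(1, 1) = 0
g2 = AND(y, w) = AND(1, 1) = 1
g3 = NOR(w, g2) = NOR(1, 1) = 0
g4 = OR(g1, g3) = OR(0, 0) = 0
So g3 = 0 and g4 = 0.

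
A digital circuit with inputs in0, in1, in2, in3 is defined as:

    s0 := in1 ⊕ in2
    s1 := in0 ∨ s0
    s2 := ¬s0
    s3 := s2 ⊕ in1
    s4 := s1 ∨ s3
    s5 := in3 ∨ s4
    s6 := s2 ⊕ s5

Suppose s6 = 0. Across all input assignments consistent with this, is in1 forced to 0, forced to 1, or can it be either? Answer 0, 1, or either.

Both values of in1 occur among assignments with s6 = 0:
  in1=0: in0=0, in1=0, in2=0, in3=0
  in1=1: in0=0, in1=1, in2=1, in3=1

either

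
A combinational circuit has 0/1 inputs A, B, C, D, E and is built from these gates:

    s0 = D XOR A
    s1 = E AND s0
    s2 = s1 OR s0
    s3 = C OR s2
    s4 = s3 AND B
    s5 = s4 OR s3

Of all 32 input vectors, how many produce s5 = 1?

24

s5 = s4 OR s3 must be 1, so at least one of s4, s3 is 1.
Enumerating the 32 input combinations, 24 give s5 = 1 and 8 give s5 = 0.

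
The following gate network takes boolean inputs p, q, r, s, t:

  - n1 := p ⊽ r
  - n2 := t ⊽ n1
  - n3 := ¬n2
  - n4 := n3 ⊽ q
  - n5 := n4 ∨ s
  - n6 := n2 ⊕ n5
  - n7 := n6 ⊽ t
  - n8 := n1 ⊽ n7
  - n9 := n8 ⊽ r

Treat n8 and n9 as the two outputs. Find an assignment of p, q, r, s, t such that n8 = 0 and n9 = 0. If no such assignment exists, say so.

p=0 q=0 r=1 s=0 t=0

Check with p=0 q=0 r=1 s=0 t=0:
n1 = p ⊽ r = 0 ⊽ 1 = 0
n2 = t ⊽ n1 = 0 ⊽ 0 = 1
n3 = ¬n2 = ¬1 = 0
n4 = n3 ⊽ q = 0 ⊽ 0 = 1
n5 = n4 ∨ s = 1 ∨ 0 = 1
n6 = n2 ⊕ n5 = 1 ⊕ 1 = 0
n7 = n6 ⊽ t = 0 ⊽ 0 = 1
n8 = n1 ⊽ n7 = 0 ⊽ 1 = 0
n9 = n8 ⊽ r = 0 ⊽ 1 = 0
So n8 = 0 and n9 = 0.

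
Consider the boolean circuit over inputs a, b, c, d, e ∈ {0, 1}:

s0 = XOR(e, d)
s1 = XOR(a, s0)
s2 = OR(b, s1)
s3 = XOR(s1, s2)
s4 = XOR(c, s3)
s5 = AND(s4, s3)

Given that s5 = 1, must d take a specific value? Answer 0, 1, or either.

either

Both values of d occur among assignments with s5 = 1:
  d=0: a=0, b=1, c=0, d=0, e=0
  d=1: a=0, b=1, c=0, d=1, e=1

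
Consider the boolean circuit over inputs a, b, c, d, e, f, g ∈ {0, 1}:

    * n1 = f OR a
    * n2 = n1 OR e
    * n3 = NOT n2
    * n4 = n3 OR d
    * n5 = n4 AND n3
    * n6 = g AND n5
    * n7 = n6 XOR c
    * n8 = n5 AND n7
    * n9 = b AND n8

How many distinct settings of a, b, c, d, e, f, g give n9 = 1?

n9 = b AND n8 must be 1, so both b = 1 and n8 = 1.
Satisfying assignments:
  a=0, b=1, c=0, d=0, e=0, f=0, g=1
  a=0, b=1, c=0, d=1, e=0, f=0, g=1
  a=0, b=1, c=1, d=0, e=0, f=0, g=0
  a=0, b=1, c=1, d=1, e=0, f=0, g=0

4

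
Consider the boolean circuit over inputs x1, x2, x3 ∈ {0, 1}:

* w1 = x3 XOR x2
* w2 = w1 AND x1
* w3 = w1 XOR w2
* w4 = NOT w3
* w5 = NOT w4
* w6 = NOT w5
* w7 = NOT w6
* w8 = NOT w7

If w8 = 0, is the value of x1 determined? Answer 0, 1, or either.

w8 = NOT w7 must be 0, so w7 = 1.
w7 = NOT w6 must be 1, so w6 = 0.
Every assignment with w8 = 0 has x1 = 0; there are 2 such assignment(s).
  x1=0, x2=0, x3=1
  x1=0, x2=1, x3=0

0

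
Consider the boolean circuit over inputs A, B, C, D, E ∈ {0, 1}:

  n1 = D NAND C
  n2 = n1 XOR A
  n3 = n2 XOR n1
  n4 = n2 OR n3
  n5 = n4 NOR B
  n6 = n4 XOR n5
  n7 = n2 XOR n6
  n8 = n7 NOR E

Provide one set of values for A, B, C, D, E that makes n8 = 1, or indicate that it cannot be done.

Check with A=0 B=1 C=1 D=0 E=0:
n1 = D NAND C = 0 NAND 1 = 1
n2 = n1 XOR A = 1 XOR 0 = 1
n3 = n2 XOR n1 = 1 XOR 1 = 0
n4 = n2 OR n3 = 1 OR 0 = 1
n5 = n4 NOR B = 1 NOR 1 = 0
n6 = n4 XOR n5 = 1 XOR 0 = 1
n7 = n2 XOR n6 = 1 XOR 1 = 0
n8 = n7 NOR E = 0 NOR 0 = 1
So n8 = 1 as required.

A=0 B=1 C=1 D=0 E=0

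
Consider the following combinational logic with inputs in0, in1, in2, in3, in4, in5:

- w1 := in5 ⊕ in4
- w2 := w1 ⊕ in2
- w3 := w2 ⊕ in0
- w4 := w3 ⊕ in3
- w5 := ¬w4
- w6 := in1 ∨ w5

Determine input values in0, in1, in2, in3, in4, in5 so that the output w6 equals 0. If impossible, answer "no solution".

Check with in0=1, in1=0, in2=0, in3=0, in4=0, in5=0:
w1 = in5 ⊕ in4 = 0 ⊕ 0 = 0
w2 = w1 ⊕ in2 = 0 ⊕ 0 = 0
w3 = w2 ⊕ in0 = 0 ⊕ 1 = 1
w4 = w3 ⊕ in3 = 1 ⊕ 0 = 1
w5 = ¬w4 = ¬1 = 0
w6 = in1 ∨ w5 = 0 ∨ 0 = 0
So w6 = 0 as required.

in0=1, in1=0, in2=0, in3=0, in4=0, in5=0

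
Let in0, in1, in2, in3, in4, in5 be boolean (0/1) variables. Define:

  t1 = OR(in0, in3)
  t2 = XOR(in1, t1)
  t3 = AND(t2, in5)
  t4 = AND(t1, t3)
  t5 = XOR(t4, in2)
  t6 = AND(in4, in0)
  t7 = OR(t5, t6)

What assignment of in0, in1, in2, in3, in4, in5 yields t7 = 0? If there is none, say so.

t7 = OR(t5, t6) must be 0, so both t5 = 0 and t6 = 0.
t5 = XOR(t4, in2) must be 0, so t4 and in2 are equal.
t6 = AND(in4, in0) must be 0, so at least one of in4, in0 is 0.
Check with in0=1, in1=0, in2=0, in3=0, in4=0, in5=0:
t1 = OR(in0, in3) = OR(1, 0) = 1
t2 = XOR(in1, t1) = XOR(0, 1) = 1
t3 = AND(t2, in5) = AND(1, 0) = 0
t4 = AND(t1, t3) = AND(1, 0) = 0
t5 = XOR(t4, in2) = XOR(0, 0) = 0
t6 = AND(in4, in0) = AND(0, 1) = 0
t7 = OR(t5, t6) = OR(0, 0) = 0
So t7 = 0 as required.

in0=1, in1=0, in2=0, in3=0, in4=0, in5=0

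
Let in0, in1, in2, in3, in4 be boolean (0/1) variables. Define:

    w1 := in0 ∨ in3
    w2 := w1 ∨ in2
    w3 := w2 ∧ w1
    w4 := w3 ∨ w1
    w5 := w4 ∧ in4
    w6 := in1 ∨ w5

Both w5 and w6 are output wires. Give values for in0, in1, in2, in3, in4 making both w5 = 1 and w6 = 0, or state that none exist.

no solution exists

Across all 32 input combinations, none give both w5 = 1 and w6 = 0.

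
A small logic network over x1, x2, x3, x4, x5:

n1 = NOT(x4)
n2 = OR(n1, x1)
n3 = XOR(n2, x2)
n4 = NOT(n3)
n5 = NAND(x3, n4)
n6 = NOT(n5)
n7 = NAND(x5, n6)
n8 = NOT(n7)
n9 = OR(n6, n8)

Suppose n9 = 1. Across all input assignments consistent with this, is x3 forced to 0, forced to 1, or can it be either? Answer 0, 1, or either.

1

n9 = OR(n6, n8) must be 1, so at least one of n6, n8 is 1.
Every assignment with n9 = 1 has x3 = 1; there are 8 such assignment(s).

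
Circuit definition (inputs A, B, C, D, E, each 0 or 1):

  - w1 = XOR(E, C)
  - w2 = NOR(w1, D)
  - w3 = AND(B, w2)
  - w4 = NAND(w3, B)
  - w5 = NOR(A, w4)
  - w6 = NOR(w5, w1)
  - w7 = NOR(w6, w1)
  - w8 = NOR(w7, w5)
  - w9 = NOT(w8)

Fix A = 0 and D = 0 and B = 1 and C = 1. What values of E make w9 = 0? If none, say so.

E=0

w9 = NOT(w8) must be 0, so w8 = 1.
Check with A = 0 and D = 0 and B = 1 and C = 1 and E=0:
w1 = XOR(E, C) = XOR(0, 1) = 1
w2 = NOR(w1, D) = NOR(1, 0) = 0
w3 = AND(B, w2) = AND(1, 0) = 0
w4 = NAND(w3, B) = NAND(0, 1) = 1
w5 = NOR(A, w4) = NOR(0, 1) = 0
w6 = NOR(w5, w1) = NOR(0, 1) = 0
w7 = NOR(w6, w1) = NOR(0, 1) = 0
w8 = NOR(w7, w5) = NOR(0, 0) = 1
w9 = NOT(w8) = NOT 1 = 0
So w9 = 0.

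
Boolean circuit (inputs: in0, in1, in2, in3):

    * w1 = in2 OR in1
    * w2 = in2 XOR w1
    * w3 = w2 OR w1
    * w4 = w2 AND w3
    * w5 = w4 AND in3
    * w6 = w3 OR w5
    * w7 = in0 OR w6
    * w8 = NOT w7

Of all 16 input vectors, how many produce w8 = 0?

14

w8 = NOT w7 must be 0, so w7 = 1.
w7 = in0 OR w6 must be 1, so at least one of in0, w6 is 1.
Enumerating the 16 input combinations, 14 give w8 = 0 and 2 give w8 = 1.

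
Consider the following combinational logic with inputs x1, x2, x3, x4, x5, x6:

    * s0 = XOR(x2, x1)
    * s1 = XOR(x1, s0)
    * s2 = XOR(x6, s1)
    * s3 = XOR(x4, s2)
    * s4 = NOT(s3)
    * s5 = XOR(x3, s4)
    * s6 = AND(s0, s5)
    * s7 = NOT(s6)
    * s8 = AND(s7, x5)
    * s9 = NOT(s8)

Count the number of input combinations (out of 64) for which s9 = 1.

40

s9 = NOT(s8) must be 1, so s8 = 0.
Enumerating the 64 input combinations, 40 give s9 = 1 and 24 give s9 = 0.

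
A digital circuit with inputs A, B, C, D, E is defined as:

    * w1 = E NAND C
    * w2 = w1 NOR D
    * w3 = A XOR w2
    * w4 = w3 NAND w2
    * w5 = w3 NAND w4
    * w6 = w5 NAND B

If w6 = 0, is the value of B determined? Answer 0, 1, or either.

w6 = w5 NAND B must be 0, so both w5 = 1 and B = 1.
w5 = w3 NAND w4 must be 1, so at least one of w3, w4 is 0.
Every assignment with w6 = 0 has B = 1; there are 9 such assignment(s).

1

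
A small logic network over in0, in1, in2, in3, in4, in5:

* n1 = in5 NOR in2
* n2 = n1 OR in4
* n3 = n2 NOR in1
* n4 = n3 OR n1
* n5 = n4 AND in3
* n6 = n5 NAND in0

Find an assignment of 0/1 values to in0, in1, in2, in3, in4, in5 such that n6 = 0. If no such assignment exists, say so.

Check with in0=1 in1=0 in2=1 in3=1 in4=0 in5=0:
n1 = in5 NOR in2 = 0 NOR 1 = 0
n2 = n1 OR in4 = 0 OR 0 = 0
n3 = n2 NOR in1 = 0 NOR 0 = 1
n4 = n3 OR n1 = 1 OR 0 = 1
n5 = n4 AND in3 = 1 AND 1 = 1
n6 = n5 NAND in0 = 1 NAND 1 = 0
So n6 = 0 as required.

in0=1 in1=0 in2=1 in3=1 in4=0 in5=0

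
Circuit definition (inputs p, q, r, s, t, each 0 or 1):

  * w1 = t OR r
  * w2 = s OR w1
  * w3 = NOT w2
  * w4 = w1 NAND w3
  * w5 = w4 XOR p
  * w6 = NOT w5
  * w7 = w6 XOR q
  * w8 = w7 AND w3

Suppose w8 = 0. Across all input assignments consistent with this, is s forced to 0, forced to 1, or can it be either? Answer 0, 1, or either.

Both values of s occur among assignments with w8 = 0:
  s=0: p=0, q=0, r=0, s=0, t=0
  s=1: p=0, q=0, r=0, s=1, t=0

either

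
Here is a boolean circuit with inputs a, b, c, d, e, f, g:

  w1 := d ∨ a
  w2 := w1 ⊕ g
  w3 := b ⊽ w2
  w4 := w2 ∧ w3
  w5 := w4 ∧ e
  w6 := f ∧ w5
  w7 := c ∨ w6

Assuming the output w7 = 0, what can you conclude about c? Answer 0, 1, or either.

w7 = c ∨ w6 must be 0, so both c = 0 and w6 = 0.
Every assignment with w7 = 0 has c = 0; there are 64 such assignment(s).

0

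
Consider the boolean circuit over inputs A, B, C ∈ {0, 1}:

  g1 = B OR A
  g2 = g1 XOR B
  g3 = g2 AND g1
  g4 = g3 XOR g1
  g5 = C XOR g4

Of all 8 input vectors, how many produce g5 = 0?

g5 = C XOR g4 must be 0, so C and g4 are equal.
Enumerating the 8 input combinations, 4 give g5 = 0 and 4 give g5 = 1.

4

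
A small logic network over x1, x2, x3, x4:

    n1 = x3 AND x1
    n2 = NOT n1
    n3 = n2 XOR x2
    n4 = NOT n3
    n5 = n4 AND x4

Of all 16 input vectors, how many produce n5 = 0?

12

n5 = n4 AND x4 must be 0, so at least one of n4, x4 is 0.
Enumerating the 16 input combinations, 12 give n5 = 0 and 4 give n5 = 1.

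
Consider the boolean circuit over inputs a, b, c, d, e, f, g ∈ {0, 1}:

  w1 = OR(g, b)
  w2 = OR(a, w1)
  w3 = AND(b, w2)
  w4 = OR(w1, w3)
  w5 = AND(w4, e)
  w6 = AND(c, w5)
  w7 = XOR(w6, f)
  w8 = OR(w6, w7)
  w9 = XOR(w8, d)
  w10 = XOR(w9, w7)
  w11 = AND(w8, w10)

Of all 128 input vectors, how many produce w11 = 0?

90

w11 = AND(w8, w10) must be 0, so at least one of w8, w10 is 0.
Enumerating the 128 input combinations, 90 give w11 = 0 and 38 give w11 = 1.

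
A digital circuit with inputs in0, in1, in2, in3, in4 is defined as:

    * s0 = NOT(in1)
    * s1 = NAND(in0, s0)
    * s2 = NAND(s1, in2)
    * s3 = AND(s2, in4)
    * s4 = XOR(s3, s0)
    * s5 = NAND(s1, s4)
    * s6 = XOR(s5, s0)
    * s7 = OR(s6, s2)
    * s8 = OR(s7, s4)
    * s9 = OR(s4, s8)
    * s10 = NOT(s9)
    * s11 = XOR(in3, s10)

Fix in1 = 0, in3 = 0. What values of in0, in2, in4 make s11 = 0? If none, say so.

in0=1 in2=0 in4=1

Check with in1 = 0, in3 = 0 and in0=1, in2=0, in4=1:
s0 = NOT(in1) = NOT 0 = 1
s1 = NAND(in0, s0) = NAND(1, 1) = 0
s2 = NAND(s1, in2) = NAND(0, 0) = 1
s3 = AND(s2, in4) = AND(1, 1) = 1
s4 = XOR(s3, s0) = XOR(1, 1) = 0
s5 = NAND(s1, s4) = NAND(0, 0) = 1
s6 = XOR(s5, s0) = XOR(1, 1) = 0
s7 = OR(s6, s2) = OR(0, 1) = 1
s8 = OR(s7, s4) = OR(1, 0) = 1
s9 = OR(s4, s8) = OR(0, 1) = 1
s10 = NOT(s9) = NOT 1 = 0
s11 = XOR(in3, s10) = XOR(0, 0) = 0
So s11 = 0.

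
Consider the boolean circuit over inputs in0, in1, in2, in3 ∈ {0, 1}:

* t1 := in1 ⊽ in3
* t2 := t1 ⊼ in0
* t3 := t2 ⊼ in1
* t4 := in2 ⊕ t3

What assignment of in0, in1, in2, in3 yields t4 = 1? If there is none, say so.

in0=1, in1=1, in2=1, in3=1

t4 = in2 ⊕ t3 must be 1, so in2 and t3 differ.
Check with in0=1, in1=1, in2=1, in3=1:
t1 = in1 ⊽ in3 = 1 ⊽ 1 = 0
t2 = t1 ⊼ in0 = 0 ⊼ 1 = 1
t3 = t2 ⊼ in1 = 1 ⊼ 1 = 0
t4 = in2 ⊕ t3 = 1 ⊕ 0 = 1
So t4 = 1 as required.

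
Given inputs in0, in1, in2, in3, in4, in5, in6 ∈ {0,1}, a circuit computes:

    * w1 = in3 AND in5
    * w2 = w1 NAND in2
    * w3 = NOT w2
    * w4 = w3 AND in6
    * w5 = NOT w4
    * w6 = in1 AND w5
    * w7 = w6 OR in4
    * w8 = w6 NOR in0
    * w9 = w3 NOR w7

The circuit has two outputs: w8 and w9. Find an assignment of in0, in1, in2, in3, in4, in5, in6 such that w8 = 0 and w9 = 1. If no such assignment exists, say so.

Check with in0=1, in1=0, in2=1, in3=1, in4=0, in5=0, in6=1:
w1 = in3 AND in5 = 1 AND 0 = 0
w2 = w1 NAND in2 = 0 NAND 1 = 1
w3 = NOT w2 = NOT 1 = 0
w4 = w3 AND in6 = 0 AND 1 = 0
w5 = NOT w4 = NOT 0 = 1
w6 = in1 AND w5 = 0 AND 1 = 0
w7 = w6 OR in4 = 0 OR 0 = 0
w8 = w6 NOR in0 = 0 NOR 1 = 0
w9 = w3 NOR w7 = 0 NOR 0 = 1
So w8 = 0 and w9 = 1.

in0=1, in1=0, in2=1, in3=1, in4=0, in5=0, in6=1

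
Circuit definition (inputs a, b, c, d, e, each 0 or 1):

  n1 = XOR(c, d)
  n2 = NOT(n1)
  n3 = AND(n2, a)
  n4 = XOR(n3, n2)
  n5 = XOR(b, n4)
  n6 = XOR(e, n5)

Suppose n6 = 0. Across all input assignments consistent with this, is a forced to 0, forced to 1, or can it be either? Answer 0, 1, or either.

either

Both values of a occur among assignments with n6 = 0:
  a=0: a=0, b=0, c=0, d=0, e=1
  a=1: a=1, b=0, c=0, d=0, e=0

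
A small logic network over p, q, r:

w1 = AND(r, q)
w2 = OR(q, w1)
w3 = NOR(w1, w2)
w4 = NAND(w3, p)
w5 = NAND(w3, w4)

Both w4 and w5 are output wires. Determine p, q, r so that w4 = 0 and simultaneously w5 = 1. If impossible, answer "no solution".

Check with p=1, q=0, r=0:
w1 = AND(r, q) = AND(0, 0) = 0
w2 = OR(q, w1) = OR(0, 0) = 0
w3 = NOR(w1, w2) = NOR(0, 0) = 1
w4 = NAND(w3, p) = NAND(1, 1) = 0
w5 = NAND(w3, w4) = NAND(1, 0) = 1
So w4 = 0 and w5 = 1.

p=1, q=0, r=0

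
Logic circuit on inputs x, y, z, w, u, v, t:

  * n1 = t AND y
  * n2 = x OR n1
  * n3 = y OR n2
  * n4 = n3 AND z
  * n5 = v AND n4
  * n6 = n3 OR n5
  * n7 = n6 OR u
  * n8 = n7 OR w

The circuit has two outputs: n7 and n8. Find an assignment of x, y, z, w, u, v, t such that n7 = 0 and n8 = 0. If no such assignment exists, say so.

x=0, y=0, z=0, w=0, u=0, v=1, t=1

Check with x=0, y=0, z=0, w=0, u=0, v=1, t=1:
n1 = t AND y = 1 AND 0 = 0
n2 = x OR n1 = 0 OR 0 = 0
n3 = y OR n2 = 0 OR 0 = 0
n4 = n3 AND z = 0 AND 0 = 0
n5 = v AND n4 = 1 AND 0 = 0
n6 = n3 OR n5 = 0 OR 0 = 0
n7 = n6 OR u = 0 OR 0 = 0
n8 = n7 OR w = 0 OR 0 = 0
So n7 = 0 and n8 = 0.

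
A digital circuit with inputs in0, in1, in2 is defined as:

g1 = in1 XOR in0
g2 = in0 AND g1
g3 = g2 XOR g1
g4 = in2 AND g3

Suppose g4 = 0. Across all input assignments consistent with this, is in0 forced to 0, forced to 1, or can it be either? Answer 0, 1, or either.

Both values of in0 occur among assignments with g4 = 0:
  in0=0: in0=0, in1=0, in2=0
  in0=1: in0=1, in1=0, in2=0

either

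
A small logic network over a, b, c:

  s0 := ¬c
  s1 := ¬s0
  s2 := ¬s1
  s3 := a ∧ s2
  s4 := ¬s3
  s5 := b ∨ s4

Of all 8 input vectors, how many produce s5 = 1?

s5 = b ∨ s4 must be 1, so at least one of b, s4 is 1.
Enumerating the 8 input combinations, 7 give s5 = 1 and 1 give s5 = 0.

7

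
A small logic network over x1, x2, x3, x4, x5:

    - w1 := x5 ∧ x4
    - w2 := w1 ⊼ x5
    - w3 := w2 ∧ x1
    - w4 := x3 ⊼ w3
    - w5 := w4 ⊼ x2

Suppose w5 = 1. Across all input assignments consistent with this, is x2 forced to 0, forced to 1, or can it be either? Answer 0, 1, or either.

either

Both values of x2 occur among assignments with w5 = 1:
  x2=0: x1=0, x2=0, x3=0, x4=0, x5=0
  x2=1: x1=1, x2=1, x3=1, x4=0, x5=0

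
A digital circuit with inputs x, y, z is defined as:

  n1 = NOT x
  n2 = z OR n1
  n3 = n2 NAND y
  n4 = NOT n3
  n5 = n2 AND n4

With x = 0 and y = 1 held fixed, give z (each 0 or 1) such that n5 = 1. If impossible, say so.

n5 = n2 AND n4 must be 1, so both n2 = 1 and n4 = 1.
n2 = z OR n1 must be 1, so at least one of z, n1 is 1.
Check with x = 0 and y = 1 and z=1:
n1 = NOT x = NOT 0 = 1
n2 = z OR n1 = 1 OR 1 = 1
n3 = n2 NAND y = 1 NAND 1 = 0
n4 = NOT n3 = NOT 0 = 1
n5 = n2 AND n4 = 1 AND 1 = 1
So n5 = 1.

z=1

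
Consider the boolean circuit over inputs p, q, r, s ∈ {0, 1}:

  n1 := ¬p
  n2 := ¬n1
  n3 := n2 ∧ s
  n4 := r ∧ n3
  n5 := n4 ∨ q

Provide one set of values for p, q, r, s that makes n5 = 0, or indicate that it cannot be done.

n5 = n4 ∨ q must be 0, so both n4 = 0 and q = 0.
n4 = r ∧ n3 must be 0, so at least one of r, n3 is 0.
Check with p=0, q=0, r=1, s=1:
n1 = ¬p = ¬0 = 1
n2 = ¬n1 = ¬1 = 0
n3 = n2 ∧ s = 0 ∧ 1 = 0
n4 = r ∧ n3 = 1 ∧ 0 = 0
n5 = n4 ∨ q = 0 ∨ 0 = 0
So n5 = 0 as required.

p=0, q=0, r=1, s=1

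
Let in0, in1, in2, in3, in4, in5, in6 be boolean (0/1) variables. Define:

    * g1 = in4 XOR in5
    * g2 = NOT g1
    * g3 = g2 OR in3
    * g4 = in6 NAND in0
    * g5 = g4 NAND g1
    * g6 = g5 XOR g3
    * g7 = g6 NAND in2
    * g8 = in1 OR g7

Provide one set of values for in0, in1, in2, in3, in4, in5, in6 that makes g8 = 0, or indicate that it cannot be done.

in0=0, in1=0, in2=1, in3=1, in4=0, in5=1, in6=0

g8 = in1 OR g7 must be 0, so both in1 = 0 and g7 = 0.
Check with in0=0, in1=0, in2=1, in3=1, in4=0, in5=1, in6=0:
g1 = in4 XOR in5 = 0 XOR 1 = 1
g2 = NOT g1 = NOT 1 = 0
g3 = g2 OR in3 = 0 OR 1 = 1
g4 = in6 NAND in0 = 0 NAND 0 = 1
g5 = g4 NAND g1 = 1 NAND 1 = 0
g6 = g5 XOR g3 = 0 XOR 1 = 1
g7 = g6 NAND in2 = 1 NAND 1 = 0
g8 = in1 OR g7 = 0 OR 0 = 0
So g8 = 0 as required.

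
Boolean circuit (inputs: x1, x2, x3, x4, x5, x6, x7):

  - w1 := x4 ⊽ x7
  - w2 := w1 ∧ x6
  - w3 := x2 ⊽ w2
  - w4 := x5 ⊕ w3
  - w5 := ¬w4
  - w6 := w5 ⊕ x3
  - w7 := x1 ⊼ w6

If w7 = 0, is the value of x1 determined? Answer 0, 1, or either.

w7 = x1 ⊼ w6 must be 0, so both x1 = 1 and w6 = 1.
w6 = w5 ⊕ x3 must be 1, so w5 and x3 differ.
Every assignment with w7 = 0 has x1 = 1; there are 32 such assignment(s).

1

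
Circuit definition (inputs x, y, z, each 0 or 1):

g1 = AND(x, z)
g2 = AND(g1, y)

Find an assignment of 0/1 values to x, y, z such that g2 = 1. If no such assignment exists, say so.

g2 = AND(g1, y) must be 1, so both g1 = 1 and y = 1.
Check with x=1, y=1, z=1:
g1 = AND(x, z) = AND(1, 1) = 1
g2 = AND(g1, y) = AND(1, 1) = 1
So g2 = 1 as required.

x=1, y=1, z=1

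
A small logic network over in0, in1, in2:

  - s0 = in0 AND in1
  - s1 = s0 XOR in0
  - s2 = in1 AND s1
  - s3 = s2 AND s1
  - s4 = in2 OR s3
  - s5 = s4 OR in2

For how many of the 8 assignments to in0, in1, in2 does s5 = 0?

s5 = s4 OR in2 must be 0, so both s4 = 0 and in2 = 0.
s4 = in2 OR s3 must be 0, so both in2 = 0 and s3 = 0.
Satisfying assignments:
  in0=0, in1=0, in2=0
  in0=0, in1=1, in2=0
  in0=1, in1=0, in2=0
  in0=1, in1=1, in2=0

4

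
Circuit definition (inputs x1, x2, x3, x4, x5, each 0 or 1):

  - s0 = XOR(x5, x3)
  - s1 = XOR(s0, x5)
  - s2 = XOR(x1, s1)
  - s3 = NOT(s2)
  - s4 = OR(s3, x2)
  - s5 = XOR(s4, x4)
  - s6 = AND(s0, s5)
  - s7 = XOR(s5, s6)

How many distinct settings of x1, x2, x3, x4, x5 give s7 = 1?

8

s7 = XOR(s5, s6) must be 1, so s5 and s6 differ.
Enumerating the 32 input combinations, 8 give s7 = 1 and 24 give s7 = 0.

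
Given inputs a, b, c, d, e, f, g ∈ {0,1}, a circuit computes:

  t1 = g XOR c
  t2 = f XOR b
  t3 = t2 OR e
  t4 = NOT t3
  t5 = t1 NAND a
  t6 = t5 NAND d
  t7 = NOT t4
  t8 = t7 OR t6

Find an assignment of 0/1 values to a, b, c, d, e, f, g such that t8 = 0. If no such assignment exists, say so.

a=1 b=1 c=1 d=1 e=0 f=1 g=1

t8 = t7 OR t6 must be 0, so both t7 = 0 and t6 = 0.
t7 = NOT t4 must be 0, so t4 = 1.
Check with a=1 b=1 c=1 d=1 e=0 f=1 g=1:
t1 = g XOR c = 1 XOR 1 = 0
t2 = f XOR b = 1 XOR 1 = 0
t3 = t2 OR e = 0 OR 0 = 0
t4 = NOT t3 = NOT 0 = 1
t5 = t1 NAND a = 0 NAND 1 = 1
t6 = t5 NAND d = 1 NAND 1 = 0
t7 = NOT t4 = NOT 1 = 0
t8 = t7 OR t6 = 0 OR 0 = 0
So t8 = 0 as required.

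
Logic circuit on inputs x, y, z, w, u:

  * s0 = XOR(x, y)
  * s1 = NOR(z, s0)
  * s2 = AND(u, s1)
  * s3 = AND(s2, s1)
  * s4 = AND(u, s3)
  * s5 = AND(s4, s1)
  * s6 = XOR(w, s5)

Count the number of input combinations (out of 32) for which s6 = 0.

s6 = XOR(w, s5) must be 0, so w and s5 are equal.
Enumerating the 32 input combinations, 16 give s6 = 0 and 16 give s6 = 1.

16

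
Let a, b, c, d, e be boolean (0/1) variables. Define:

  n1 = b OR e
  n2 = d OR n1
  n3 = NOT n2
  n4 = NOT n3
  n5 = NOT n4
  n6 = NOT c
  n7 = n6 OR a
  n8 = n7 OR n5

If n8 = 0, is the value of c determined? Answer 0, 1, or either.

1

n8 = n7 OR n5 must be 0, so both n7 = 0 and n5 = 0.
n7 = n6 OR a must be 0, so both n6 = 0 and a = 0.
n5 = NOT n4 must be 0, so n4 = 1.
Every assignment with n8 = 0 has c = 1; there are 7 such assignment(s).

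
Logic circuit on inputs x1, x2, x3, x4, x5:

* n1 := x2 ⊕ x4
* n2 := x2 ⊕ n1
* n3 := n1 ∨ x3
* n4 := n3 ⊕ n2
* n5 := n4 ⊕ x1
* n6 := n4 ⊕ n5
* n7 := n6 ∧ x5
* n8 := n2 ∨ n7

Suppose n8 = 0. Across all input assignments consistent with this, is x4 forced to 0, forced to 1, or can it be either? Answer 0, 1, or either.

0

n8 = n2 ∨ n7 must be 0, so both n2 = 0 and n7 = 0.
n2 = x2 ⊕ n1 must be 0, so x2 and n1 are equal.
Every assignment with n8 = 0 has x4 = 0; there are 12 such assignment(s).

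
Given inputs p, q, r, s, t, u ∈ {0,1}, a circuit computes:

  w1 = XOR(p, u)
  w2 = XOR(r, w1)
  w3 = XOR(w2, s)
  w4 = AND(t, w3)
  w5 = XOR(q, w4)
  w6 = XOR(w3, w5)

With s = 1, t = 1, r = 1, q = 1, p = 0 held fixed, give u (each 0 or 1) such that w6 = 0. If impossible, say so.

no solution exists

With s = 1, t = 1, r = 1, q = 1, p = 0 fixed, none of the 2 settings of u give w6 = 0.
For example, with u=1:
w1 = XOR(p, u) = XOR(0, 1) = 1
w2 = XOR(r, w1) = XOR(1, 1) = 0
w3 = XOR(w2, s) = XOR(0, 1) = 1
w4 = AND(t, w3) = AND(1, 1) = 1
w5 = XOR(q, w4) = XOR(1, 1) = 0
w6 = XOR(w3, w5) = XOR(1, 0) = 1
giving w6 = 1 ≠ 0.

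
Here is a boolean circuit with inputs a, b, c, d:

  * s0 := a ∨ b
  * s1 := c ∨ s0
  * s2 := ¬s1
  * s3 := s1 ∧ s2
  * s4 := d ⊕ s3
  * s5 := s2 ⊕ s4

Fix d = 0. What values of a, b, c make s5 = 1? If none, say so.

Check with d = 0 and a=0, b=0, c=0:
s0 = a ∨ b = 0 ∨ 0 = 0
s1 = c ∨ s0 = 0 ∨ 0 = 0
s2 = ¬s1 = ¬0 = 1
s3 = s1 ∧ s2 = 0 ∧ 1 = 0
s4 = d ⊕ s3 = 0 ⊕ 0 = 0
s5 = s2 ⊕ s4 = 1 ⊕ 0 = 1
So s5 = 1.

a=0, b=0, c=0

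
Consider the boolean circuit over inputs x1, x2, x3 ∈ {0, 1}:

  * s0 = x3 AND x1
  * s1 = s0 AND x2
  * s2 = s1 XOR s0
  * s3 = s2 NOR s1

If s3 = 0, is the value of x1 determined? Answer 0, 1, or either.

s3 = s2 NOR s1 must be 0, so at least one of s2, s1 is 1.
Every assignment with s3 = 0 has x1 = 1; there are 2 such assignment(s).
  x1=1, x2=0, x3=1
  x1=1, x2=1, x3=1

1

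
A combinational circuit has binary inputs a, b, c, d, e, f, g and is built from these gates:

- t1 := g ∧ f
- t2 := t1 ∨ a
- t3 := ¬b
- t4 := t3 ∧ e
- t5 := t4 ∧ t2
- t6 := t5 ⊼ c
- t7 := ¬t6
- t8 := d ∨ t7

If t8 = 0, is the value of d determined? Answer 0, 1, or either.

t8 = d ∨ t7 must be 0, so both d = 0 and t7 = 0.
t7 = ¬t6 must be 0, so t6 = 1.
t6 = t5 ⊼ c must be 1, so at least one of t5, c is 0.
Every assignment with t8 = 0 has d = 0; there are 59 such assignment(s).

0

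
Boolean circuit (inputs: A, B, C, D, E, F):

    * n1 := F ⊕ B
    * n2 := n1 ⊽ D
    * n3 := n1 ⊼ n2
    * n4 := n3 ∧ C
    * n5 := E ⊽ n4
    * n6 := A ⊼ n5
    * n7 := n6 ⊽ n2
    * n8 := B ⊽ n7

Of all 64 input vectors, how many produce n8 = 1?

n8 = B ⊽ n7 must be 1, so both B = 0 and n7 = 0.
n7 = n6 ⊽ n2 must be 0, so at least one of n6, n2 is 1.
Enumerating the 64 input combinations, 29 give n8 = 1 and 35 give n8 = 0.

29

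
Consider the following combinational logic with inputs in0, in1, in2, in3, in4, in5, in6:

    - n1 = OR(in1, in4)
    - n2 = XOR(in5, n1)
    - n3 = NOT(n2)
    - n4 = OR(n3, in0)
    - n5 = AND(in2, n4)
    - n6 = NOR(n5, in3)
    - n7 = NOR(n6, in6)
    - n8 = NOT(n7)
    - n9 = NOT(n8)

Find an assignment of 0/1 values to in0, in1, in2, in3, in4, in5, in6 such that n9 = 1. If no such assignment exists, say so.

in0=1 in1=0 in2=1 in3=1 in4=0 in5=0 in6=0

n9 = NOT(n8) must be 1, so n8 = 0.
n8 = NOT(n7) must be 0, so n7 = 1.
Check with in0=1 in1=0 in2=1 in3=1 in4=0 in5=0 in6=0:
n1 = OR(in1, in4) = OR(0, 0) = 0
n2 = XOR(in5, n1) = XOR(0, 0) = 0
n3 = NOT(n2) = NOT 0 = 1
n4 = OR(n3, in0) = OR(1, 1) = 1
n5 = AND(in2, n4) = AND(1, 1) = 1
n6 = NOR(n5, in3) = NOR(1, 1) = 0
n7 = NOR(n6, in6) = NOR(0, 0) = 1
n8 = NOT(n7) = NOT 1 = 0
n9 = NOT(n8) = NOT 0 = 1
So n9 = 1 as required.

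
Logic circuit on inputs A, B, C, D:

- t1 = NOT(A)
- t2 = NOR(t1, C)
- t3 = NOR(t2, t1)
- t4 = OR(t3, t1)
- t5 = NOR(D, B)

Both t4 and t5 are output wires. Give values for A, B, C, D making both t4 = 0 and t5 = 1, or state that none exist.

A=1, B=0, C=0, D=0

Check with A=1, B=0, C=0, D=0:
t1 = NOT(A) = NOT 1 = 0
t2 = NOR(t1, C) = NOR(0, 0) = 1
t3 = NOR(t2, t1) = NOR(1, 0) = 0
t4 = OR(t3, t1) = OR(0, 0) = 0
t5 = NOR(D, B) = NOR(0, 0) = 1
So t4 = 0 and t5 = 1.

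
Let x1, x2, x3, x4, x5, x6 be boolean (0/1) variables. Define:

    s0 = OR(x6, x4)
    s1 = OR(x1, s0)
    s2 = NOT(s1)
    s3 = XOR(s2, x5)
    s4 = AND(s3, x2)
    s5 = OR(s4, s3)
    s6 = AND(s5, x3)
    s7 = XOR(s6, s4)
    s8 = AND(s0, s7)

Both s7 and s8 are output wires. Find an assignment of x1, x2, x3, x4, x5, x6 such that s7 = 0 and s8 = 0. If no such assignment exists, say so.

x1=0, x2=0, x3=0, x4=1, x5=0, x6=1

Check with x1=0, x2=0, x3=0, x4=1, x5=0, x6=1:
s0 = OR(x6, x4) = OR(1, 1) = 1
s1 = OR(x1, s0) = OR(0, 1) = 1
s2 = NOT(s1) = NOT 1 = 0
s3 = XOR(s2, x5) = XOR(0, 0) = 0
s4 = AND(s3, x2) = AND(0, 0) = 0
s5 = OR(s4, s3) = OR(0, 0) = 0
s6 = AND(s5, x3) = AND(0, 0) = 0
s7 = XOR(s6, s4) = XOR(0, 0) = 0
s8 = AND(s0, s7) = AND(1, 0) = 0
So s7 = 0 and s8 = 0.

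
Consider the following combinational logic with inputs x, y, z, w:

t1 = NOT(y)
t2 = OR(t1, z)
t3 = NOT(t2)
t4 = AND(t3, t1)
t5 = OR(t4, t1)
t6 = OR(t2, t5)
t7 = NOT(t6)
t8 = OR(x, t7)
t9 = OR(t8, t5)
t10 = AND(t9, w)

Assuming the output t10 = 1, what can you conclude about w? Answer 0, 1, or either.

1

t10 = AND(t9, w) must be 1, so both t9 = 1 and w = 1.
Every assignment with t10 = 1 has w = 1; there are 7 such assignment(s).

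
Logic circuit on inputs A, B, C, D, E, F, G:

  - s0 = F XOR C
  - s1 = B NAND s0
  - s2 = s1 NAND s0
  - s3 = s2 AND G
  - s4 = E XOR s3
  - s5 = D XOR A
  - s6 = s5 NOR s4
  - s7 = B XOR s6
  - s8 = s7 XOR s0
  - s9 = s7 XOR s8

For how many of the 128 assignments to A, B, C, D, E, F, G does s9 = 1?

64

s9 = s7 XOR s8 must be 1, so s7 and s8 differ.
Enumerating the 128 input combinations, 64 give s9 = 1 and 64 give s9 = 0.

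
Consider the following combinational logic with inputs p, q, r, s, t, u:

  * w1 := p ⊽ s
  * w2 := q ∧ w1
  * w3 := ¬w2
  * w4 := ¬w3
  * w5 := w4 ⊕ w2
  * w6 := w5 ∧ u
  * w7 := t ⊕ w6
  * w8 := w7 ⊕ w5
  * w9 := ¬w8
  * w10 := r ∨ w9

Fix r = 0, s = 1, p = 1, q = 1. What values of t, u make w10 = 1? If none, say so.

w10 = r ∨ w9 must be 1, so at least one of r, w9 is 1.
Check with r = 0, s = 1, p = 1, q = 1 and t=0, u=1:
w1 = p ⊽ s = 1 ⊽ 1 = 0
w2 = q ∧ w1 = 1 ∧ 0 = 0
w3 = ¬w2 = ¬0 = 1
w4 = ¬w3 = ¬1 = 0
w5 = w4 ⊕ w2 = 0 ⊕ 0 = 0
w6 = w5 ∧ u = 0 ∧ 1 = 0
w7 = t ⊕ w6 = 0 ⊕ 0 = 0
w8 = w7 ⊕ w5 = 0 ⊕ 0 = 0
w9 = ¬w8 = ¬0 = 1
w10 = r ∨ w9 = 0 ∨ 1 = 1
So w10 = 1.

t=0, u=1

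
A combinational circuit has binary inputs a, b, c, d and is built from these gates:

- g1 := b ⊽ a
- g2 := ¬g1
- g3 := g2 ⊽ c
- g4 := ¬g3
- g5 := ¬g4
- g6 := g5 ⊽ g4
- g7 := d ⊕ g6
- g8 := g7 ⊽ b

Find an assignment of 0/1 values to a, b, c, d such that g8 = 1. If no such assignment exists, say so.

a=0, b=0, c=1, d=0

g8 = g7 ⊽ b must be 1, so both g7 = 0 and b = 0.
g7 = d ⊕ g6 must be 0, so d and g6 are equal.
Check with a=0, b=0, c=1, d=0:
g1 = b ⊽ a = 0 ⊽ 0 = 1
g2 = ¬g1 = ¬1 = 0
g3 = g2 ⊽ c = 0 ⊽ 1 = 0
g4 = ¬g3 = ¬0 = 1
g5 = ¬g4 = ¬1 = 0
g6 = g5 ⊽ g4 = 0 ⊽ 1 = 0
g7 = d ⊕ g6 = 0 ⊕ 0 = 0
g8 = g7 ⊽ b = 0 ⊽ 0 = 1
So g8 = 1 as required.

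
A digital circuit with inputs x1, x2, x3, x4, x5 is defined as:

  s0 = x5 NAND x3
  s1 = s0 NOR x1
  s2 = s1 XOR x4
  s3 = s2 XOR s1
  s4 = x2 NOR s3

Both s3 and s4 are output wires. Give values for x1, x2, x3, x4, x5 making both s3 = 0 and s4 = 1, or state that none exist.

Check with x1=0, x2=0, x3=0, x4=0, x5=0:
s0 = x5 NAND x3 = 0 NAND 0 = 1
s1 = s0 NOR x1 = 1 NOR 0 = 0
s2 = s1 XOR x4 = 0 XOR 0 = 0
s3 = s2 XOR s1 = 0 XOR 0 = 0
s4 = x2 NOR s3 = 0 NOR 0 = 1
So s3 = 0 and s4 = 1.

x1=0, x2=0, x3=0, x4=0, x5=0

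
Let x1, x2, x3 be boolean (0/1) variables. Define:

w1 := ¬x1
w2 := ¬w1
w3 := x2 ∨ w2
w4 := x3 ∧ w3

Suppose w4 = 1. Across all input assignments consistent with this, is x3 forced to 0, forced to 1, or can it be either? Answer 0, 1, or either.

w4 = x3 ∧ w3 must be 1, so both x3 = 1 and w3 = 1.
w3 = x2 ∨ w2 must be 1, so at least one of x2, w2 is 1.
Every assignment with w4 = 1 has x3 = 1; there are 3 such assignment(s).
  x1=0, x2=1, x3=1
  x1=1, x2=0, x3=1
  x1=1, x2=1, x3=1

1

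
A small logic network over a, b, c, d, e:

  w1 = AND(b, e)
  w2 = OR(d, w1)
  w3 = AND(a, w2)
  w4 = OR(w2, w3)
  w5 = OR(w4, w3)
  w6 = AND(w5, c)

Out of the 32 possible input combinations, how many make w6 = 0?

w6 = AND(w5, c) must be 0, so at least one of w5, c is 0.
Enumerating the 32 input combinations, 22 give w6 = 0 and 10 give w6 = 1.

22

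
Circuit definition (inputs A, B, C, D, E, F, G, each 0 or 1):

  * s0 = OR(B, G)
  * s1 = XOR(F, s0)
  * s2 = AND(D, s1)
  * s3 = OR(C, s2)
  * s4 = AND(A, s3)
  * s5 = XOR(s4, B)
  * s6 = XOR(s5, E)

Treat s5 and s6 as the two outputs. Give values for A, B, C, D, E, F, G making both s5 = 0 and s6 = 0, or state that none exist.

A=0, B=0, C=1, D=1, E=0, F=0, G=0

Check with A=0, B=0, C=1, D=1, E=0, F=0, G=0:
s0 = OR(B, G) = OR(0, 0) = 0
s1 = XOR(F, s0) = XOR(0, 0) = 0
s2 = AND(D, s1) = AND(1, 0) = 0
s3 = OR(C, s2) = OR(1, 0) = 1
s4 = AND(A, s3) = AND(0, 1) = 0
s5 = XOR(s4, B) = XOR(0, 0) = 0
s6 = XOR(s5, E) = XOR(0, 0) = 0
So s5 = 0 and s6 = 0.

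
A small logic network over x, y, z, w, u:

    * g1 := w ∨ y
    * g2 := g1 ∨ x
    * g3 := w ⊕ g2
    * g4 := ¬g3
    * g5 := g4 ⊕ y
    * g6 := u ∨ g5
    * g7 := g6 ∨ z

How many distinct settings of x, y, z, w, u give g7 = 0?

g7 = g6 ∨ z must be 0, so both g6 = 0 and z = 0.
Enumerating the 32 input combinations, 3 give g7 = 0 and 29 give g7 = 1.

3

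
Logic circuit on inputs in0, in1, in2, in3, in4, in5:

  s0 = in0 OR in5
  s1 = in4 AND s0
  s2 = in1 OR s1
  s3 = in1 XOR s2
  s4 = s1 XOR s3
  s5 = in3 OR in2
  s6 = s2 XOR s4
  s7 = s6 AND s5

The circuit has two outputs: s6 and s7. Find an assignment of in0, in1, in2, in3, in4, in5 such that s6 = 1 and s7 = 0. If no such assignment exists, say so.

in0=0, in1=1, in2=0, in3=0, in4=0, in5=1

Check with in0=0, in1=1, in2=0, in3=0, in4=0, in5=1:
s0 = in0 OR in5 = 0 OR 1 = 1
s1 = in4 AND s0 = 0 AND 1 = 0
s2 = in1 OR s1 = 1 OR 0 = 1
s3 = in1 XOR s2 = 1 XOR 1 = 0
s4 = s1 XOR s3 = 0 XOR 0 = 0
s5 = in3 OR in2 = 0 OR 0 = 0
s6 = s2 XOR s4 = 1 XOR 0 = 1
s7 = s6 AND s5 = 1 AND 0 = 0
So s6 = 1 and s7 = 0.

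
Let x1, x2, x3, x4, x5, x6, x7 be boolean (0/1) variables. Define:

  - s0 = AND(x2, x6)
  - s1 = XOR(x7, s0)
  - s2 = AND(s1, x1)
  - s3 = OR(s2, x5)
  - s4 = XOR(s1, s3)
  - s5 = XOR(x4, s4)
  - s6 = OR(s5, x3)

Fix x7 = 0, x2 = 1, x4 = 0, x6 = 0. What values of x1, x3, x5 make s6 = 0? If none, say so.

x1=1, x3=0, x5=0

Check with x7 = 0, x2 = 1, x4 = 0, x6 = 0 and x1=1, x3=0, x5=0:
s0 = AND(x2, x6) = AND(1, 0) = 0
s1 = XOR(x7, s0) = XOR(0, 0) = 0
s2 = AND(s1, x1) = AND(0, 1) = 0
s3 = OR(s2, x5) = OR(0, 0) = 0
s4 = XOR(s1, s3) = XOR(0, 0) = 0
s5 = XOR(x4, s4) = XOR(0, 0) = 0
s6 = OR(s5, x3) = OR(0, 0) = 0
So s6 = 0.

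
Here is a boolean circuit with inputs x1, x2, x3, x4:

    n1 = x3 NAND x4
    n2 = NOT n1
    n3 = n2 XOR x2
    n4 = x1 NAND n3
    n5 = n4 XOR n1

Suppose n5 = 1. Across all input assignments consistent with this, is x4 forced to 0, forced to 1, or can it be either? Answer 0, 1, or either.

either

Both values of x4 occur among assignments with n5 = 1:
  x4=0: x1=1, x2=1, x3=0, x4=0
  x4=1: x1=0, x2=0, x3=1, x4=1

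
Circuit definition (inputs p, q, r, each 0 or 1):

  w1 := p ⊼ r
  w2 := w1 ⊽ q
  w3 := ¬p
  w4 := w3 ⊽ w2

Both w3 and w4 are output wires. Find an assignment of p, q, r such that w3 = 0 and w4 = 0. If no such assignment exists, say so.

Check with p=1, q=0, r=1:
w1 = p ⊼ r = 1 ⊼ 1 = 0
w2 = w1 ⊽ q = 0 ⊽ 0 = 1
w3 = ¬p = ¬1 = 0
w4 = w3 ⊽ w2 = 0 ⊽ 1 = 0
So w3 = 0 and w4 = 0.

p=1, q=0, r=1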